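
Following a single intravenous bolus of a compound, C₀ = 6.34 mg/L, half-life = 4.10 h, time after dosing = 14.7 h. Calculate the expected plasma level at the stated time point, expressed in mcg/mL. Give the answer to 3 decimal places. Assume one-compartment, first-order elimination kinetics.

k = ln2 / t½ = 0.693147 / 4.10 = 0.1691 h⁻¹
C = C₀ · e^(−k·t) = 6.340 × e^(−0.1691 × 14.7)
  = 6.340 × 0.08326 = 0.5279 mg/L
(0.5279 mg/L = 0.5279 mcg/mL)

0.528 mcg/mL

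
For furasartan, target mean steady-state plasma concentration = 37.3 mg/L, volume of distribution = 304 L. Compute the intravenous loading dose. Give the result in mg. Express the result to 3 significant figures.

11300 mg

LD = Css × Vd = 37.3 × 304 = 11340 mg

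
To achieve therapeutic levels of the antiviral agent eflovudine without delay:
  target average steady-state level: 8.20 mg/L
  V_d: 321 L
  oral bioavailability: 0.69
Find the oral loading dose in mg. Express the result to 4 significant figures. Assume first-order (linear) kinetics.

3815 mg

LD = Css × Vd / F = 8.20 × 321 / 0.69 = 3815 mg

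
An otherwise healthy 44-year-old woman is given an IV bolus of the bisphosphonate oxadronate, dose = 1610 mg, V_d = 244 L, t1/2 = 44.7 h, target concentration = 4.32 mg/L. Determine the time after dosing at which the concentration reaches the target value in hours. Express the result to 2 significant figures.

C₀ = Dose / Vd = 1610 / 244 = 6.598 mg/L
k = ln2 / t½ = 0.693147 / 44.7 = 0.01551 h⁻¹
t = ln(C₀ / C) / k = ln(6.598 / 4.32) / 0.01551
  = ln(1.527) / 0.01551 = 0.4233 / 0.01551 = 27.29 h

27 h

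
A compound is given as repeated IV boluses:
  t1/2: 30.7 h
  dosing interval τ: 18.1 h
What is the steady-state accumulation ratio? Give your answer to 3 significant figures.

k = ln2 / t½ = 0.693147 / 30.7 = 0.02258 h⁻¹
e^(−kτ) = e^(−0.02258 × 18.1) = 0.6645
Accumulation ratio R = 1 / (1 − e^(−kτ)) = 1 / (1 − 0.6645) = 2.981

2.98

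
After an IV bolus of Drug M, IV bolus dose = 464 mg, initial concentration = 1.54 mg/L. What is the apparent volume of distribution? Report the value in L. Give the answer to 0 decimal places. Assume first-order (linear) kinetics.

Vd = Dose / C₀ = 464.0 / 1.54 = 301.3 L

301 L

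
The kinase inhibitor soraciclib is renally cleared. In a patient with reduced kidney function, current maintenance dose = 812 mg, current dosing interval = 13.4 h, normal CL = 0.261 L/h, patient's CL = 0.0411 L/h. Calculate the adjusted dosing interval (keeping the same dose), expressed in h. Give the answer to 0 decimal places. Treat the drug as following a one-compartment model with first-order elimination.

To keep the same average steady-state level, dosing rate must scale with clearance.
CL ratio = 0.0411 / 0.261 = 0.1575
New interval (same dose) = 13.4 / 0.1575 = 85.08 h

85 h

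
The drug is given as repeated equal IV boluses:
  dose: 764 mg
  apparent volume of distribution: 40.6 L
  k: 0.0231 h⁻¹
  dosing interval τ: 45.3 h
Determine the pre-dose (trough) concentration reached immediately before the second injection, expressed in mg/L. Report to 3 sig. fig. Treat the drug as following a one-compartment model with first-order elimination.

6.61 mg/L

C₀ per dose = Dose / Vd = 764 / 40.6 = 18.82 mg/L
Fraction remaining after one interval: r = e^(−kτ) = e^(−0.02310 × 45.3) = 0.3512
Before dose 2, 1 dose has been given (aged 1τ).
C_trough = C₀ × r = 18.82 × 0.3512 = 6.610 mg/L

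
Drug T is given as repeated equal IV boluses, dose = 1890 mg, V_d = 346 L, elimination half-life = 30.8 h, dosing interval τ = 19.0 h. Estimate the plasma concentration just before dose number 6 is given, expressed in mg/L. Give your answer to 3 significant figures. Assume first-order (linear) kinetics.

9.03 mg/L

C₀ per dose = Dose / Vd = 1890 / 346 = 5.462 mg/L
k = ln2 / t½ = 0.693147 / 30.8 = 0.02250 h⁻¹
Fraction remaining after one interval: r = e^(−kτ) = e^(−0.02250 × 19.0) = 0.6521
Before dose 6, 5 doses have been given (aged 1τ, 2τ, 3τ, 4τ, 5τ).
C_trough = C₀ × (r + r² + … + r^5) = C₀ × r(1−r^5)/(1−r)
        = 5.462 × 0.6521 × (1 − 0.1179) / (1 − 0.6521) = 9.031 mg/L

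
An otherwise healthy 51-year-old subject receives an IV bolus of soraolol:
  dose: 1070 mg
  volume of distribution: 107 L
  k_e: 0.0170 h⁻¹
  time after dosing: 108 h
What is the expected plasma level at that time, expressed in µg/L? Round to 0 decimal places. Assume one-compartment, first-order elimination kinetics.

C₀ = Dose / Vd = 1070 / 107 = 10.00 mg/L
C = C₀ · e^(−k·t) = 10.00 × e^(−0.01700 × 108)
  = 10.00 × 0.1595 = 1.595 mg/L
Convert: 1.595 mg/L × 1000 = 1595 µg/L

1595 µg/L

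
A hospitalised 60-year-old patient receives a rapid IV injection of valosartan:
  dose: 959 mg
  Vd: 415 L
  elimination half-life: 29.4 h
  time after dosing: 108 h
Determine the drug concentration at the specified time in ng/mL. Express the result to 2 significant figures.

180 ng/mL

C₀ = Dose / Vd = 959.0 / 415 = 2.311 mg/L
k = ln2 / t½ = 0.693147 / 29.4 = 0.02358 h⁻¹
C = C₀ · e^(−k·t) = 2.311 × e^(−0.02358 × 108)
  = 2.311 × 0.07834 = 0.1810 mg/L
Convert: 0.1810 mg/L × 1000 = 181.0 ng/mL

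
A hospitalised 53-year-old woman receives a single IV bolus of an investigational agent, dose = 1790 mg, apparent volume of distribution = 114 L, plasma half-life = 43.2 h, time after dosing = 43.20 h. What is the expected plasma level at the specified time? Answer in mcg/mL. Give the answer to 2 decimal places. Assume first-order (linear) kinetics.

C₀ = Dose / Vd = 1790 / 114 = 15.70 mg/L
k = ln2 / t½ = 0.693147 / 43.2 = 0.01605 h⁻¹
t / t½ = 43.20 / 43.2 = 1 half-lives
C = C₀ × (1/2)^1 = 15.70 × 0.5000 = 7.850 mg/L
(7.850 mg/L = 7.850 mcg/mL)

7.85 mcg/mL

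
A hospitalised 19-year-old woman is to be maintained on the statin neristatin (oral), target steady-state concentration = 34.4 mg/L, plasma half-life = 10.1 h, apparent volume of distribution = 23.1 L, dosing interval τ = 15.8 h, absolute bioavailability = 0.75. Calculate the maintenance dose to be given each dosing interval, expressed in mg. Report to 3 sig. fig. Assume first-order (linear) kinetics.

k = ln2 / t½ = 0.693147 / 10.1 = 0.06863 h⁻¹
CL = k × Vd = 0.06863 × 23.1 = 1.585 L/h
At steady state, F × (Dose/τ) = Css × CL.
Dose = Css × CL × τ / F = 34.4 × 1.585 × 15.8 / 0.75 = 1149 mg

1150 mg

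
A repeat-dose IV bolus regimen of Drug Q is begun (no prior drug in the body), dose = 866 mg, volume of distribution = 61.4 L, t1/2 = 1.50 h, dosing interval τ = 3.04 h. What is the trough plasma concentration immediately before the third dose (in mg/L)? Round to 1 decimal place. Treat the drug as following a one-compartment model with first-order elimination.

4.3 mg/L

C₀ per dose = Dose / Vd = 866 / 61.4 = 14.10 mg/L
k = ln2 / t½ = 0.693147 / 1.50 = 0.4621 h⁻¹
Fraction remaining after one interval: r = e^(−kτ) = e^(−0.4621 × 3.04) = 0.2454
Before dose 3, 2 doses have been given (aged 1τ, 2τ).
C_trough = C₀ × (r + r²) = 14.10 × (0.2454 + 0.06022) = 4.309 mg/L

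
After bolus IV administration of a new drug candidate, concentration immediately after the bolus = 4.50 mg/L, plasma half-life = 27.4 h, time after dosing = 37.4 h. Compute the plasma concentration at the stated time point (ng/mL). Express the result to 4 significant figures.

k = ln2 / t½ = 0.693147 / 27.4 = 0.02530 h⁻¹
C = C₀ · e^(−k·t) = 4.500 × e^(−0.02530 × 37.4)
  = 4.500 × 0.3882 = 1.747 mg/L
Convert: 1.747 mg/L × 1000 = 1747 ng/mL

1747 ng/mL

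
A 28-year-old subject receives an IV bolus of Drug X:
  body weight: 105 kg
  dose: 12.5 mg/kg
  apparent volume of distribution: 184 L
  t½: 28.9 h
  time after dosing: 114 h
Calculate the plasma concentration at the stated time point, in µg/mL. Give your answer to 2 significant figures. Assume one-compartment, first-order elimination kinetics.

Total dose = 12.5 × 105 = 1313 mg
C₀ = Dose / Vd = 1313 / 184 = 7.136 mg/L
k = ln2 / t½ = 0.693147 / 28.9 = 0.02398 h⁻¹
C = C₀ · e^(−k·t) = 7.136 × e^(−0.02398 × 114)
  = 7.136 × 0.06498 = 0.4637 mg/L
(0.4637 mg/L = 0.4637 µg/mL)

0.46 µg/mL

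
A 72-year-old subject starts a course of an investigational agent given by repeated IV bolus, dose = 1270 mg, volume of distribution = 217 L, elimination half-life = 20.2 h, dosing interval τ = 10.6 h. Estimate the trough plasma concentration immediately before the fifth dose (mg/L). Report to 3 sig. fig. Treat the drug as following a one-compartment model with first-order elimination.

10.2 mg/L

C₀ per dose = Dose / Vd = 1270 / 217 = 5.853 mg/L
k = ln2 / t½ = 0.693147 / 20.2 = 0.03431 h⁻¹
Fraction remaining after one interval: r = e^(−kτ) = e^(−0.03431 × 10.6) = 0.6951
Before dose 5, 4 doses have been given (aged 1τ, 2τ, 3τ, 4τ).
C_trough = C₀ × (r + r² + … + r^4) = C₀ × r(1−r^4)/(1−r)
        = 5.853 × 0.6951 × (1 − 0.2334) / (1 − 0.6951) = 10.23 mg/L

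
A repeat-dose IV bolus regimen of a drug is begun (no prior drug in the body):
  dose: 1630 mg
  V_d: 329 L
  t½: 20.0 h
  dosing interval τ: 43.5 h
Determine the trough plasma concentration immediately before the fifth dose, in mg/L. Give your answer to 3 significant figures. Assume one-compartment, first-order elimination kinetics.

1.41 mg/L

C₀ per dose = Dose / Vd = 1630 / 329 = 4.954 mg/L
k = ln2 / t½ = 0.693147 / 20.0 = 0.03466 h⁻¹
Fraction remaining after one interval: r = e^(−kτ) = e^(−0.03466 × 43.5) = 0.2214
Before dose 5, 4 doses have been given (aged 1τ, 2τ, 3τ, 4τ).
C_trough = C₀ × (r + r² + … + r^4) = C₀ × r(1−r^4)/(1−r)
        = 4.954 × 0.2214 × (1 − 0.002403) / (1 − 0.2214) = 1.405 mg/L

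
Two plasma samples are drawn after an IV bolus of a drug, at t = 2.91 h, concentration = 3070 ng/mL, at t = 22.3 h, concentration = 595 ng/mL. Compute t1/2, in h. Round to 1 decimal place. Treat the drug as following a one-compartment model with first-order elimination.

8.2 h

k = ln(C₁/C₂) / (t₂ − t₁) = ln(3070/595) / (22.3 − 2.91)
  = 1.641 / 19.39 = 0.08463 h⁻¹
t½ = ln2 / k = 0.693147 / 0.08463 = 8.190 h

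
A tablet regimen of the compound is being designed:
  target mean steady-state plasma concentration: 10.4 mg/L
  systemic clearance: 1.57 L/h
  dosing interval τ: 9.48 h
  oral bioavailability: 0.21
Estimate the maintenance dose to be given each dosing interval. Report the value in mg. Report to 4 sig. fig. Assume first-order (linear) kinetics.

737.1 mg

At steady state, F × (Dose/τ) = Css × CL.
Dose = Css × CL × τ / F = 10.4 × 1.570 × 9.48 / 0.21 = 737.1 mg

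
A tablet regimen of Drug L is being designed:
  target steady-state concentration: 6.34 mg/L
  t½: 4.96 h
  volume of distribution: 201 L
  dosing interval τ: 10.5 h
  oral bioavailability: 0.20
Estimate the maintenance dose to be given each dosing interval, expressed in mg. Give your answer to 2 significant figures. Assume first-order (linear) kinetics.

9300 mg

k = ln2 / t½ = 0.693147 / 4.96 = 0.1397 h⁻¹
CL = k × Vd = 0.1397 × 201 = 28.08 L/h
At steady state, F × (Dose/τ) = Css × CL.
Dose = Css × CL × τ / F = 6.34 × 28.08 × 10.5 / 0.20 = 9346 mg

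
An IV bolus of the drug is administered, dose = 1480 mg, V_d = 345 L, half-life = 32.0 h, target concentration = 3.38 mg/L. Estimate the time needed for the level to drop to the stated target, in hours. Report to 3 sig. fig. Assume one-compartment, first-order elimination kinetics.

11.0 h

C₀ = Dose / Vd = 1480 / 345 = 4.290 mg/L
k = ln2 / t½ = 0.693147 / 32.0 = 0.02166 h⁻¹
t = ln(C₀ / C) / k = ln(4.290 / 3.38) / 0.02166
  = ln(1.269) / 0.02166 = 0.2382 / 0.02166 = 11.00 h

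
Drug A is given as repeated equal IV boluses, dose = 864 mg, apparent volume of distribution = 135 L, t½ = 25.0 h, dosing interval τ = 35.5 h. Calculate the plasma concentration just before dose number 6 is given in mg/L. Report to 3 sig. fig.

C₀ per dose = Dose / Vd = 864 / 135 = 6.400 mg/L
k = ln2 / t½ = 0.693147 / 25.0 = 0.02773 h⁻¹
Fraction remaining after one interval: r = e^(−kτ) = e^(−0.02773 × 35.5) = 0.3737
Before dose 6, 5 doses have been given (aged 1τ, 2τ, 3τ, 4τ, 5τ).
C_trough = C₀ × (r + r² + … + r^5) = C₀ × r(1−r^5)/(1−r)
        = 6.400 × 0.3737 × (1 − 0.007288) / (1 − 0.3737) = 3.791 mg/L

3.79 mg/L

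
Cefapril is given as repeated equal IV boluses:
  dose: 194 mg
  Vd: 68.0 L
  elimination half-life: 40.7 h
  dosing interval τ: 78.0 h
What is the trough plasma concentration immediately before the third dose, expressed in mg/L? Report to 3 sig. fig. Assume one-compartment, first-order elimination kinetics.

0.956 mg/L

C₀ per dose = Dose / Vd = 194 / 68.0 = 2.853 mg/L
k = ln2 / t½ = 0.693147 / 40.7 = 0.01703 h⁻¹
Fraction remaining after one interval: r = e^(−kτ) = e^(−0.01703 × 78.0) = 0.2649
Before dose 3, 2 doses have been given (aged 1τ, 2τ).
C_trough = C₀ × (r + r²) = 2.853 × (0.2649 + 0.07017) = 0.9560 mg/L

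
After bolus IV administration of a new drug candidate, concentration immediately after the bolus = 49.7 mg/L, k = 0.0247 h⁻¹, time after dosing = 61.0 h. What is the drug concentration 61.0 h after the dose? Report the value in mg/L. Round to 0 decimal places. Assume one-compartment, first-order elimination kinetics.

C = C₀ · e^(−k·t) = 49.70 × e^(−0.02470 × 61.0)
  = 49.70 × 0.2216 = 11.01 mg/L

11 mg/L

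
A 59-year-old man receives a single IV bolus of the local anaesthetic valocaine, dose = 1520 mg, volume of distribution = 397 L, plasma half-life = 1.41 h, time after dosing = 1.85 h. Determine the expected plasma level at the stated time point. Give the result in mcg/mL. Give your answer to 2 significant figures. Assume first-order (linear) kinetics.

C₀ = Dose / Vd = 1520 / 397 = 3.829 mg/L
k = ln2 / t½ = 0.693147 / 1.41 = 0.4916 h⁻¹
C = C₀ · e^(−k·t) = 3.829 × e^(−0.4916 × 1.85)
  = 3.829 × 0.4027 = 1.542 mg/L
(1.542 mg/L = 1.542 mcg/mL)

1.5 mcg/mL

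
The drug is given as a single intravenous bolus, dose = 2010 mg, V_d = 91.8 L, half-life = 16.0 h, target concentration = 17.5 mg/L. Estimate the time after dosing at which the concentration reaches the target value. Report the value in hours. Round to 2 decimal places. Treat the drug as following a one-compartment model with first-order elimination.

5.17 h

C₀ = Dose / Vd = 2010 / 91.8 = 21.90 mg/L
k = ln2 / t½ = 0.693147 / 16.0 = 0.04332 h⁻¹
t = ln(C₀ / C) / k = ln(21.90 / 17.5) / 0.04332
  = ln(1.251) / 0.04332 = 0.2239 / 0.04332 = 5.169 h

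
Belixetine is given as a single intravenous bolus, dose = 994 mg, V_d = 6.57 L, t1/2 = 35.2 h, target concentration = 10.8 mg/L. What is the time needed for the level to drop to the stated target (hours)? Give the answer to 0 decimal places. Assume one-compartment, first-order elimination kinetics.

134 h

C₀ = Dose / Vd = 994.0 / 6.57 = 151.3 mg/L
k = ln2 / t½ = 0.693147 / 35.2 = 0.01969 h⁻¹
t = ln(C₀ / C) / k = ln(151.3 / 10.8) / 0.01969
  = ln(14.01) / 0.01969 = 2.640 / 0.01969 = 134.1 h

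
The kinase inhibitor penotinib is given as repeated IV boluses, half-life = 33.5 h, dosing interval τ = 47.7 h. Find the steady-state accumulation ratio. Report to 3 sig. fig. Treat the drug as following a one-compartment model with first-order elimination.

1.59

k = ln2 / t½ = 0.693147 / 33.5 = 0.02069 h⁻¹
e^(−kτ) = e^(−0.02069 × 47.7) = 0.3727
Accumulation ratio R = 1 / (1 − e^(−kτ)) = 1 / (1 − 0.3727) = 1.594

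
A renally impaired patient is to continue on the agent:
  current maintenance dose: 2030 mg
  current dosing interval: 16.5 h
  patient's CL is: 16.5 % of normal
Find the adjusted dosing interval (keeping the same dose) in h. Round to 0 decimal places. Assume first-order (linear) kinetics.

To keep the same average steady-state level, dosing rate must scale with clearance.
CL ratio = 16.5 / 100 = 0.1650
New interval (same dose) = 16.5 / 0.1650 = 100.0 h

100 h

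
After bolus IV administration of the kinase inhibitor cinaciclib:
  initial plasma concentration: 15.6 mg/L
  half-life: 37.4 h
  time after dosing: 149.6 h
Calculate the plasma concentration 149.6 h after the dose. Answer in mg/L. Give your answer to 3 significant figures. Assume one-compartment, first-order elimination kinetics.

0.975 mg/L

k = ln2 / t½ = 0.693147 / 37.4 = 0.01853 h⁻¹
t / t½ = 149.6 / 37.4 = 4 half-lives
C = C₀ × (1/2)^4 = 15.60 × 0.06250 = 0.9750 mg/L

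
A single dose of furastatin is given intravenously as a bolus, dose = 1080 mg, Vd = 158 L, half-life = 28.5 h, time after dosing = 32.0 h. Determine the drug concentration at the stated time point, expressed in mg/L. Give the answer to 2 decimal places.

C₀ = Dose / Vd = 1080 / 158 = 6.835 mg/L
k = ln2 / t½ = 0.693147 / 28.5 = 0.02432 h⁻¹
C = C₀ · e^(−k·t) = 6.835 × e^(−0.02432 × 32.0)
  = 6.835 × 0.4592 = 3.139 mg/L

3.14 mg/L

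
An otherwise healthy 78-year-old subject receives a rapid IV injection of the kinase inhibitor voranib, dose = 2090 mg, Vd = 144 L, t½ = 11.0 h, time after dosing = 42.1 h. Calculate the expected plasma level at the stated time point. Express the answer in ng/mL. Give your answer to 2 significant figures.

C₀ = Dose / Vd = 2090 / 144 = 14.51 mg/L
k = ln2 / t½ = 0.693147 / 11.0 = 0.06301 h⁻¹
C = C₀ · e^(−k·t) = 14.51 × e^(−0.06301 × 42.1)
  = 14.51 × 0.07046 = 1.022 mg/L
Convert: 1.022 mg/L × 1000 = 1022 ng/mL

1000 ng/mL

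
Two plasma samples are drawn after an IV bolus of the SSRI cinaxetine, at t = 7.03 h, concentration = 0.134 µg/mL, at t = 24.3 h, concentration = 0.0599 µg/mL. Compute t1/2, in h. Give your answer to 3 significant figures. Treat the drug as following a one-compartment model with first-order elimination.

k = ln(C₁/C₂) / (t₂ − t₁) = ln(0.134/0.0599) / (24.3 − 7.03)
  = 0.8052 / 17.27 = 0.04662 h⁻¹
t½ = ln2 / k = 0.693147 / 0.04662 = 14.87 h

14.9 h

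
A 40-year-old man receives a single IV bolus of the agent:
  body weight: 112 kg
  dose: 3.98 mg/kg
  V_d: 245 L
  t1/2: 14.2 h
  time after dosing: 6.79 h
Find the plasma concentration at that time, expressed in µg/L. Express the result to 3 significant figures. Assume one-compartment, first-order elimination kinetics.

1310 µg/L

Total dose = 3.98 × 112 = 445.8 mg
C₀ = Dose / Vd = 445.8 / 245 = 1.820 mg/L
k = ln2 / t½ = 0.693147 / 14.2 = 0.04881 h⁻¹
C = C₀ · e^(−k·t) = 1.820 × e^(−0.04881 × 6.79)
  = 1.820 × 0.7179 = 1.307 mg/L
Convert: 1.307 mg/L × 1000 = 1307 µg/L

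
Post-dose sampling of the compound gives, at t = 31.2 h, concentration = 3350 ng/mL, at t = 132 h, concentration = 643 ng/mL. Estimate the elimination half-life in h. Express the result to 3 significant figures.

42.3 h

k = ln(C₁/C₂) / (t₂ − t₁) = ln(3350/643) / (132 − 31.2)
  = 1.651 / 100.8 = 0.01638 h⁻¹
t½ = ln2 / k = 0.693147 / 0.01638 = 42.32 h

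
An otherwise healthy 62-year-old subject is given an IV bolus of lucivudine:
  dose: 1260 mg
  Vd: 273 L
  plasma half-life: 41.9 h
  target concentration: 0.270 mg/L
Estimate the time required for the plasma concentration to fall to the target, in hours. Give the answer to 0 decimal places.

C₀ = Dose / Vd = 1260 / 273 = 4.615 mg/L
k = ln2 / t½ = 0.693147 / 41.9 = 0.01654 h⁻¹
t = ln(C₀ / C) / k = ln(4.615 / 0.270) / 0.01654
  = ln(17.09) / 0.01654 = 2.838 / 0.01654 = 171.6 h

172 h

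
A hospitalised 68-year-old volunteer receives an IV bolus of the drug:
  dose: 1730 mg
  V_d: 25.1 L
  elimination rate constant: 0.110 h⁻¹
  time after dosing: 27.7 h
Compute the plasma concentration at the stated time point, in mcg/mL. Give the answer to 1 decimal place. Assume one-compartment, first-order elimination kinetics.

C₀ = Dose / Vd = 1730 / 25.1 = 68.92 mg/L
C = C₀ · e^(−k·t) = 68.92 × e^(−0.1100 × 27.7)
  = 68.92 × 0.04750 = 3.274 mg/L
(3.274 mg/L = 3.274 mcg/mL)

3.3 mcg/mL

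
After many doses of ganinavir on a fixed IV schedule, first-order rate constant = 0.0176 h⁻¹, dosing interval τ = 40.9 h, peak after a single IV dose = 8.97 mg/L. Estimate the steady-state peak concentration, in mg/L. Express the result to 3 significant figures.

e^(−kτ) = e^(−0.01760 × 40.9) = 0.4868
Accumulation ratio R = 1 / (1 − e^(−kτ)) = 1 / (1 − 0.4868) = 1.949
Steady-state peak = C₀ × R = 8.97 × 1.949 = 17.48 mg/L

17.5 mg/L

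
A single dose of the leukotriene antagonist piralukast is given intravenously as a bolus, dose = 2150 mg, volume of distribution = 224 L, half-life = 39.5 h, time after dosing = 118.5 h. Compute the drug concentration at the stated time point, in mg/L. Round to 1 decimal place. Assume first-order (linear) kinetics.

C₀ = Dose / Vd = 2150 / 224 = 9.598 mg/L
k = ln2 / t½ = 0.693147 / 39.5 = 0.01755 h⁻¹
t / t½ = 118.5 / 39.5 = 3 half-lives
C = C₀ × (1/2)^3 = 9.598 × 0.1250 = 1.200 mg/L

1.2 mg/L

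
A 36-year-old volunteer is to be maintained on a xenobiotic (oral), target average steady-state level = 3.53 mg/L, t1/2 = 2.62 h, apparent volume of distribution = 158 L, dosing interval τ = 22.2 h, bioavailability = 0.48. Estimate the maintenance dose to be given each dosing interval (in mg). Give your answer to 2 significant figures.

k = ln2 / t½ = 0.693147 / 2.62 = 0.2646 h⁻¹
CL = k × Vd = 0.2646 × 158 = 41.81 L/h
At steady state, F × (Dose/τ) = Css × CL.
Dose = Css × CL × τ / F = 3.53 × 41.81 × 22.2 / 0.48 = 6826 mg

6800 mg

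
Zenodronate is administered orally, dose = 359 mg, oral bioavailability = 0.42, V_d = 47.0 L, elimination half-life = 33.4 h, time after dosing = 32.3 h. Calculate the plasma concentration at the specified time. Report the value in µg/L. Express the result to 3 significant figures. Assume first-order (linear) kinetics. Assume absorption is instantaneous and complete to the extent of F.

Amount reaching circulation = F × Dose = 0.42 × 359.0 = 150.8 mg
C₀ = F·Dose / Vd = 150.8 / 47.0 = 3.209 mg/L
k = ln2 / t½ = 0.693147 / 33.4 = 0.02075 h⁻¹
C = C₀ · e^(−k·t) = 3.209 × e^(−0.02075 × 32.3)
  = 3.209 × 0.5116 = 1.642 mg/L
Convert: 1.642 mg/L × 1000 = 1642 µg/L

1640 µg/L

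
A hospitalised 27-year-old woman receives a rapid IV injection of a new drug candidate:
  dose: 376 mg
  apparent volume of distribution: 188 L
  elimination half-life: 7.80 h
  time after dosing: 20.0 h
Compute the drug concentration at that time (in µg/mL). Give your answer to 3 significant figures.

0.338 µg/mL

C₀ = Dose / Vd = 376.0 / 188 = 2.000 mg/L
k = ln2 / t½ = 0.693147 / 7.80 = 0.08887 h⁻¹
C = C₀ · e^(−k·t) = 2.000 × e^(−0.08887 × 20.0)
  = 2.000 × 0.1691 = 0.3382 mg/L
(0.3382 mg/L = 0.3382 µg/mL)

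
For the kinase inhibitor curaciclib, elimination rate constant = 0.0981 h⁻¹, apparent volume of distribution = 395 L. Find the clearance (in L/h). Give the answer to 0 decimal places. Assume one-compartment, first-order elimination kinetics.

39 L/h

CL = k × Vd = 0.0981 × 395 = 38.75 L/h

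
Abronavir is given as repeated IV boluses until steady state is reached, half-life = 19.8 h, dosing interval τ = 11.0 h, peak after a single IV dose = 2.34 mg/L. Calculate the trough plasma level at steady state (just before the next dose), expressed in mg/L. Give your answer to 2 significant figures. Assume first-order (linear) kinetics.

k = ln2 / t½ = 0.693147 / 19.8 = 0.03501 h⁻¹
e^(−kτ) = e^(−0.03501 × 11.0) = 0.6804
Accumulation ratio R = 1 / (1 − e^(−kτ)) = 1 / (1 − 0.6804) = 3.129
Steady-state trough = C₀ × R × e^(−kτ) = 2.34 × 3.129 × 0.6804 = 4.982 mg/L

5.0 mg/L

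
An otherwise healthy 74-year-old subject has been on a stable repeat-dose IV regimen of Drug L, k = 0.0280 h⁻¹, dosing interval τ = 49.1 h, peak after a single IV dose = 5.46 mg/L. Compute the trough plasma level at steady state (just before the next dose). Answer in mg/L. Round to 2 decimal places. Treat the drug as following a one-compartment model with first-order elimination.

1.85 mg/L

e^(−kτ) = e^(−0.02800 × 49.1) = 0.2529
Accumulation ratio R = 1 / (1 − e^(−kτ)) = 1 / (1 − 0.2529) = 1.339
Steady-state trough = C₀ × R × e^(−kτ) = 5.46 × 1.339 × 0.2529 = 1.849 mg/L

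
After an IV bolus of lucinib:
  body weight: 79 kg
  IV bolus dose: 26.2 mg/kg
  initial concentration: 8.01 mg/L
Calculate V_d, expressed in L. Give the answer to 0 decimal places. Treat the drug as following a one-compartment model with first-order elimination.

Dose = 26.2 × 79 = 2070 mg
Vd = Dose / C₀ = 2070 / 8.01 = 258.4 L

258 L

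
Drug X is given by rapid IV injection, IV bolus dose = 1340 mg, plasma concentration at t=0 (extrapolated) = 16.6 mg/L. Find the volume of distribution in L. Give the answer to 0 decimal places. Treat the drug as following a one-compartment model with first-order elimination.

Vd = Dose / C₀ = 1340 / 16.6 = 80.72 L

81 L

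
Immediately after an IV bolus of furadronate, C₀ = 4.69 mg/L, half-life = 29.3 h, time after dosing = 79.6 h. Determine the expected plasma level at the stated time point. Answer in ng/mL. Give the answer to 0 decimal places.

713 ng/mL

k = ln2 / t½ = 0.693147 / 29.3 = 0.02366 h⁻¹
C = C₀ · e^(−k·t) = 4.690 × e^(−0.02366 × 79.6)
  = 4.690 × 0.1521 = 0.7133 mg/L
Convert: 0.7133 mg/L × 1000 = 713.3 ng/mL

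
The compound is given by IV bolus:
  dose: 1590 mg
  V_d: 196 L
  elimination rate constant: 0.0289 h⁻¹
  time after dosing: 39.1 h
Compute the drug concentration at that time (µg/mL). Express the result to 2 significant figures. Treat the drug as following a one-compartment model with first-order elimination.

2.6 µg/mL

C₀ = Dose / Vd = 1590 / 196 = 8.112 mg/L
C = C₀ · e^(−k·t) = 8.112 × e^(−0.02890 × 39.1)
  = 8.112 × 0.3230 = 2.620 mg/L
(2.620 mg/L = 2.620 µg/mL)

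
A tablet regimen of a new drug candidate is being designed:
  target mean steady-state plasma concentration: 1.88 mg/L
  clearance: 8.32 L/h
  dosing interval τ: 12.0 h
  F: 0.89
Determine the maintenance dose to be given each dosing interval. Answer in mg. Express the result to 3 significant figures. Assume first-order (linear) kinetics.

At steady state, F × (Dose/τ) = Css × CL.
Dose = Css × CL × τ / F = 1.88 × 8.320 × 12.0 / 0.89 = 210.9 mg

211 mg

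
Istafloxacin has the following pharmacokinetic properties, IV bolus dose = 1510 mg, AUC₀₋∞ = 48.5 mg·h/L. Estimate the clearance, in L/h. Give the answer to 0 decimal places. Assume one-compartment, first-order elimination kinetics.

31 L/h

CL = Dose / AUC = 1510 / 48.5 = 31.13 L/h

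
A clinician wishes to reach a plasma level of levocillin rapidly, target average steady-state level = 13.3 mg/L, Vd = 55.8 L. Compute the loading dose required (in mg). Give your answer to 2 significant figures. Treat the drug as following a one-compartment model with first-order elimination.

740 mg

LD = Css × Vd = 13.3 × 55.8 = 742.1 mg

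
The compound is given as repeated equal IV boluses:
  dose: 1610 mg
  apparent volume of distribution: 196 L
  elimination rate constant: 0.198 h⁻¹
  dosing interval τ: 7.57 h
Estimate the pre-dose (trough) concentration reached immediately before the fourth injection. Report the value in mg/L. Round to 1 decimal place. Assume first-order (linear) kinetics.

2.3 mg/L

C₀ per dose = Dose / Vd = 1610 / 196 = 8.214 mg/L
Fraction remaining after one interval: r = e^(−kτ) = e^(−0.1980 × 7.57) = 0.2234
Before dose 4, 3 doses have been given (aged 1τ, 2τ, 3τ).
C_trough = C₀ × (r + r² + … + r^3) = C₀ × r(1−r^3)/(1−r)
        = 8.214 × 0.2234 × (1 − 0.01115) / (1 − 0.2234) = 2.337 mg/L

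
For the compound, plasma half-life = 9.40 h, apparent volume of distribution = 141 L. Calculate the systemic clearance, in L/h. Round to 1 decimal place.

k = ln2 / t½ = 0.693147 / 9.40 = 0.07374 h⁻¹
CL = k × Vd = 0.07374 × 141 = 10.40 L/h

10.4 L/h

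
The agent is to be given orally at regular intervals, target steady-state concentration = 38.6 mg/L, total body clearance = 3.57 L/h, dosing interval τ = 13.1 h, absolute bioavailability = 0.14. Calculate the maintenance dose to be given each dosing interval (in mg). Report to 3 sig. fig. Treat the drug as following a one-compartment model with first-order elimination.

At steady state, F × (Dose/τ) = Css × CL.
Dose = Css × CL × τ / F = 38.6 × 3.570 × 13.1 / 0.14 = 12890 mg

12900 mg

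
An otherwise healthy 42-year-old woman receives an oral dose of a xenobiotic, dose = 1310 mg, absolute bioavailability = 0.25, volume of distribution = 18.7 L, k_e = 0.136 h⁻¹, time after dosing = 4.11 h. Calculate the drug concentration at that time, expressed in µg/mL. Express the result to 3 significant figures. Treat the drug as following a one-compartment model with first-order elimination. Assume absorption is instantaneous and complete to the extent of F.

10.0 µg/mL

Amount reaching circulation = F × Dose = 0.25 × 1310 = 327.5 mg
C₀ = F·Dose / Vd = 327.5 / 18.7 = 17.51 mg/L
C = C₀ · e^(−k·t) = 17.51 × e^(−0.1360 × 4.11)
  = 17.51 × 0.5718 = 10.01 mg/L
(10.01 mg/L = 10.01 µg/mL)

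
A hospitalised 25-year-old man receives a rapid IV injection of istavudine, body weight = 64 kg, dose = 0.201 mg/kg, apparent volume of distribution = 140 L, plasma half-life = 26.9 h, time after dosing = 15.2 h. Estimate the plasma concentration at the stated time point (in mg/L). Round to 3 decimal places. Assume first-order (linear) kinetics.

0.062 mg/L

Total dose = 0.201 × 64 = 12.86 mg
C₀ = Dose / Vd = 12.86 / 140 = 0.09186 mg/L
k = ln2 / t½ = 0.693147 / 26.9 = 0.02577 h⁻¹
C = C₀ · e^(−k·t) = 0.09186 × e^(−0.02577 × 15.2)
  = 0.09186 × 0.6759 = 0.06209 mg/L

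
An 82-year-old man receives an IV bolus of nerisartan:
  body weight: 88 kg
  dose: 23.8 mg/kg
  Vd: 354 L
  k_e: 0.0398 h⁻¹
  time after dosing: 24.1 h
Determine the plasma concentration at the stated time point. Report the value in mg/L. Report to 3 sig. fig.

Total dose = 23.8 × 88 = 2094 mg
C₀ = Dose / Vd = 2094 / 354 = 5.915 mg/L
C = C₀ · e^(−k·t) = 5.915 × e^(−0.03980 × 24.1)
  = 5.915 × 0.3832 = 2.267 mg/L

2.27 mg/L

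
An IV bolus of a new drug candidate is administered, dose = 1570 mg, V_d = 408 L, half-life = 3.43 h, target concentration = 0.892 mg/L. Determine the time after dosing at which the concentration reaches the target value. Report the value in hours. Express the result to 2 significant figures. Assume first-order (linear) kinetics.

C₀ = Dose / Vd = 1570 / 408 = 3.848 mg/L
k = ln2 / t½ = 0.693147 / 3.43 = 0.2021 h⁻¹
t = ln(C₀ / C) / k = ln(3.848 / 0.892) / 0.2021
  = ln(4.314) / 0.2021 = 1.462 / 0.2021 = 7.234 h

7.2 h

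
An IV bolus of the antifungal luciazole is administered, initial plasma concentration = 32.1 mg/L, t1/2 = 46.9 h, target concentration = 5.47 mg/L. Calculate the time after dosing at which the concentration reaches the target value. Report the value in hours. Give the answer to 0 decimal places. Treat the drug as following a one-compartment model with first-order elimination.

k = ln2 / t½ = 0.693147 / 46.9 = 0.01478 h⁻¹
t = ln(C₀ / C) / k = ln(32.10 / 5.47) / 0.01478
  = ln(5.868) / 0.01478 = 1.770 / 0.01478 = 119.8 h

120 h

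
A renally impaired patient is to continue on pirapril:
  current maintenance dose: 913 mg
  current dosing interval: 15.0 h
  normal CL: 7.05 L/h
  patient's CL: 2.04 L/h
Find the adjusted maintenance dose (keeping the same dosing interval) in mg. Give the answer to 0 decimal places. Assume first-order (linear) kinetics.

To keep the same average steady-state level, dosing rate must scale with clearance.
CL ratio = 2.04 / 7.05 = 0.2894
New dose (same interval) = 913 × 0.2894 = 264.2 mg

264 mg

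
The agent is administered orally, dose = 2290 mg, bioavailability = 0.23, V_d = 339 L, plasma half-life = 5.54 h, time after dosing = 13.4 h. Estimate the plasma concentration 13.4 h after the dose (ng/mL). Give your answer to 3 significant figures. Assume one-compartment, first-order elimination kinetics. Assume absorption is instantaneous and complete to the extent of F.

Amount reaching circulation = F × Dose = 0.23 × 2290 = 526.7 mg
C₀ = F·Dose / Vd = 526.7 / 339 = 1.554 mg/L
k = ln2 / t½ = 0.693147 / 5.54 = 0.1251 h⁻¹
C = C₀ · e^(−k·t) = 1.554 × e^(−0.1251 × 13.4)
  = 1.554 × 0.1871 = 0.2908 mg/L
Convert: 0.2908 mg/L × 1000 = 290.8 ng/mL

291 ng/mL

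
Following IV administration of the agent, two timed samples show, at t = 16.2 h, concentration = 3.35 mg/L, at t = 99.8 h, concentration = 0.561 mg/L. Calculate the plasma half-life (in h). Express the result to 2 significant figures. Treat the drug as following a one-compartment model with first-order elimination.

k = ln(C₁/C₂) / (t₂ − t₁) = ln(3.35/0.561) / (99.8 − 16.2)
  = 1.787 / 83.60 = 0.02138 h⁻¹
t½ = ln2 / k = 0.693147 / 0.02138 = 32.42 h

32 h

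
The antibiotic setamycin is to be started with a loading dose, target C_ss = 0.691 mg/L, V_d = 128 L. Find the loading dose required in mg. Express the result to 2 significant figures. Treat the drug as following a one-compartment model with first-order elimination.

88 mg

LD = Css × Vd = 0.691 × 128 = 88.45 mg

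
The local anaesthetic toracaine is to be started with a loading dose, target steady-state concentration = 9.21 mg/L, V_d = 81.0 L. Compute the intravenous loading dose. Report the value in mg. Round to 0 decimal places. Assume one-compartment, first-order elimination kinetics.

746 mg

LD = Css × Vd = 9.21 × 81.0 = 746.0 mg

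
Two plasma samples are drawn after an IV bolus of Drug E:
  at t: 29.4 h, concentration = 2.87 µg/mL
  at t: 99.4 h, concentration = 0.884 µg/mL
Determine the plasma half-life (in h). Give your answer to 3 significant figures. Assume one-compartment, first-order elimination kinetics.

41.2 h

k = ln(C₁/C₂) / (t₂ − t₁) = ln(2.87/0.884) / (99.4 − 29.4)
  = 1.178 / 70.00 = 0.01683 h⁻¹
t½ = ln2 / k = 0.693147 / 0.01683 = 41.19 h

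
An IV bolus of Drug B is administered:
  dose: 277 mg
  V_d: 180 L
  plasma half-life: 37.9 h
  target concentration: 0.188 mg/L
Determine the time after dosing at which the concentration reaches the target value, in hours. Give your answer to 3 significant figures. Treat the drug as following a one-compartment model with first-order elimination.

C₀ = Dose / Vd = 277.0 / 180 = 1.539 mg/L
k = ln2 / t½ = 0.693147 / 37.9 = 0.01829 h⁻¹
t = ln(C₀ / C) / k = ln(1.539 / 0.188) / 0.01829
  = ln(8.186) / 0.01829 = 2.102 / 0.01829 = 114.9 h

115 h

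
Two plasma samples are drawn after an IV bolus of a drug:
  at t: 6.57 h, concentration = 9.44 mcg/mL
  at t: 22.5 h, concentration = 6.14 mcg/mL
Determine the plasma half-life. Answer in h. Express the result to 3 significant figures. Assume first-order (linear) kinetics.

25.7 h

k = ln(C₁/C₂) / (t₂ − t₁) = ln(9.44/6.14) / (22.5 − 6.57)
  = 0.4301 / 15.93 = 0.02700 h⁻¹
t½ = ln2 / k = 0.693147 / 0.02700 = 25.67 h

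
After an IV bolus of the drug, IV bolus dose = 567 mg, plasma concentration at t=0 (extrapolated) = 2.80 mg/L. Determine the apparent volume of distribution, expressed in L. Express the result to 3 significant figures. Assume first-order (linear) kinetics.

203 L

Vd = Dose / C₀ = 567.0 / 2.80 = 202.5 L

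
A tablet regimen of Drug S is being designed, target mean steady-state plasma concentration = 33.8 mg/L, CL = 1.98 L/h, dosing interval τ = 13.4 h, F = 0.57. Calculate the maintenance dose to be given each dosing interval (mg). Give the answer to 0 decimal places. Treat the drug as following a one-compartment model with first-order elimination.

1573 mg

At steady state, F × (Dose/τ) = Css × CL.
Dose = Css × CL × τ / F = 33.8 × 1.980 × 13.4 / 0.57 = 1573 mg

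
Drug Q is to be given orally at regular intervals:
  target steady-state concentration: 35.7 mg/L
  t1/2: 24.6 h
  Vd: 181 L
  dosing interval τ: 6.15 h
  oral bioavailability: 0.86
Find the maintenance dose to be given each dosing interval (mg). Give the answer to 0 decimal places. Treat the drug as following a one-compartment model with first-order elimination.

1302 mg

k = ln2 / t½ = 0.693147 / 24.6 = 0.02818 h⁻¹
CL = k × Vd = 0.02818 × 181 = 5.101 L/h
At steady state, F × (Dose/τ) = Css × CL.
Dose = Css × CL × τ / F = 35.7 × 5.101 × 6.15 / 0.86 = 1302 mg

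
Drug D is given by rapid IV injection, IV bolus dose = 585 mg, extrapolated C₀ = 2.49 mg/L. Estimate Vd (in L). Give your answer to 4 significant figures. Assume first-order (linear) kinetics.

Vd = Dose / C₀ = 585.0 / 2.49 = 234.9 L

234.9 L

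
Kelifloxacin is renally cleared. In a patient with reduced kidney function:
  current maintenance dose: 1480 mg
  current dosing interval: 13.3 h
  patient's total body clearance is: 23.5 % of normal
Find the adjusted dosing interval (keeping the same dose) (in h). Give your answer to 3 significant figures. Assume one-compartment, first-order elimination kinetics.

56.6 h

To keep the same average steady-state level, dosing rate must scale with clearance.
CL ratio = 23.5 / 100 = 0.2350
New interval (same dose) = 13.3 / 0.2350 = 56.60 h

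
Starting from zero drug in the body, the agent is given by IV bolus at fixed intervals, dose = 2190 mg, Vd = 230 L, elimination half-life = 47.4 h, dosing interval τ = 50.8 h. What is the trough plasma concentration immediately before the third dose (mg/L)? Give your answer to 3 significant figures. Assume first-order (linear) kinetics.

6.69 mg/L

C₀ per dose = Dose / Vd = 2190 / 230 = 9.522 mg/L
k = ln2 / t½ = 0.693147 / 47.4 = 0.01462 h⁻¹
Fraction remaining after one interval: r = e^(−kτ) = e^(−0.01462 × 50.8) = 0.4758
Before dose 3, 2 doses have been given (aged 1τ, 2τ).
C_trough = C₀ × (r + r²) = 9.522 × (0.4758 + 0.2264) = 6.686 mg/L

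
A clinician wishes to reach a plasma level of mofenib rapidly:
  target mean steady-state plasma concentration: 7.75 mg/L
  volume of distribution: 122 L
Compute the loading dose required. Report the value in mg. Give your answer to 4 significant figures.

945.5 mg

LD = Css × Vd = 7.75 × 122 = 945.5 mg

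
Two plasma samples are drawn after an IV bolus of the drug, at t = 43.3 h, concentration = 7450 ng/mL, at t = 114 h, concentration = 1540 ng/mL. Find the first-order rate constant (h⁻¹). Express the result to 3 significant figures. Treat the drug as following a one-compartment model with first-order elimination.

k = ln(C₁/C₂) / (t₂ − t₁) = ln(7450/1540) / (114 − 43.3)
  = 1.576 / 70.70 = 0.02229 h⁻¹

0.0223 h⁻¹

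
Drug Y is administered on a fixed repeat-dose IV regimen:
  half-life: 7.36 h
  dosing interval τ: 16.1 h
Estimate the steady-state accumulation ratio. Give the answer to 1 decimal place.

1.3

k = ln2 / t½ = 0.693147 / 7.36 = 0.09418 h⁻¹
e^(−kτ) = e^(−0.09418 × 16.1) = 0.2195
Accumulation ratio R = 1 / (1 − e^(−kτ)) = 1 / (1 − 0.2195) = 1.281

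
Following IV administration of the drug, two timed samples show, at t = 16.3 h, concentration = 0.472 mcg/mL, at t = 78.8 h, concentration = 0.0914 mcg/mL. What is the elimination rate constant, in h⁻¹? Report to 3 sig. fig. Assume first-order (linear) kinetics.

k = ln(C₁/C₂) / (t₂ − t₁) = ln(0.472/0.0914) / (78.8 − 16.3)
  = 1.642 / 62.50 = 0.02627 h⁻¹

0.0263 h⁻¹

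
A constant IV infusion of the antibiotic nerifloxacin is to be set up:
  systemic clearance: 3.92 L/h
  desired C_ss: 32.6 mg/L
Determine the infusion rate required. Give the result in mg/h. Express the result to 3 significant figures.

At steady state, infusion rate R₀ = Css × CL = 32.6 × 3.920 = 127.8 mg/h

128 mg/h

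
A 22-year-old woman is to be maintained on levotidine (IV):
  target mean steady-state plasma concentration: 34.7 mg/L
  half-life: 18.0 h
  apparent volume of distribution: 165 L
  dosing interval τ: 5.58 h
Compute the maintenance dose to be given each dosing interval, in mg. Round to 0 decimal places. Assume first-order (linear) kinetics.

k = ln2 / t½ = 0.693147 / 18.0 = 0.03851 h⁻¹
CL = k × Vd = 0.03851 × 165 = 6.354 L/h
At steady state, Dose/τ = Css × CL.
Dose = Css × CL × τ = 34.7 × 6.354 × 5.58 = 1230 mg

1230 mg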